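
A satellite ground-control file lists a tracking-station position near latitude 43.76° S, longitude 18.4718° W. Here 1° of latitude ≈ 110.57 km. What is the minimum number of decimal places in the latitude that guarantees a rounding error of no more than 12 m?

One degree of latitude covers 110570 m.
Rounding to N decimal places gives at most 0.5 × 10⁻ᴺ degrees of error, i.e. 0.5 × 10⁻ᴺ × 110570 m.
Setting 55285 × 10⁻ᴺ ≤ 12 gives 10ᴺ ≥ 4607, i.e. N ≥ 3.66.
N = 3 would give 55.3 m (too coarse); N = 4 gives 5.53 m ≤ 12 m.

4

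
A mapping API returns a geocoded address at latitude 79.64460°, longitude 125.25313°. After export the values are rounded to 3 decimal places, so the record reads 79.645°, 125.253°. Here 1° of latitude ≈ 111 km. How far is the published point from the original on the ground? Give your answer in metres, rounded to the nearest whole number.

Δlat = 79.64460 − 79.645 = -0.00040°; Δlon = 125.25313 − 125.253 = +0.00013°.
N–S: -0.00040° × 111000 m/° = -44.4 m.
East–west at this latitude: 0.00013° × 111000 × cos 79.645° ≈ 0.00013 × 19951.9 = 2.59374 m.
Hypotenuse of the two orthogonal shifts: √(44.4² + 2.59374²) = 44.4757 m.

44 metres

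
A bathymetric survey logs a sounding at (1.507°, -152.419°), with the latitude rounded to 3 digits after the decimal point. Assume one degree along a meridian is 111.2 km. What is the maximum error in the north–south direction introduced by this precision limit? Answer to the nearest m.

56 m

Rounding to 3 decimal places leaves the latitude within ±0.0005° of the true value.
North–south distance: 0.0005° × 111200 m/° = 55.6 m.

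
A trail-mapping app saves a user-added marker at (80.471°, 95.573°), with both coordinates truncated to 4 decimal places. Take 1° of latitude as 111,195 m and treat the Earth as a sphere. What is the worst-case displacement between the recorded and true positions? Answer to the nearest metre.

Truncating at 4 decimal places can drop up to a full unit in the last place, so each coordinate may be off by as much as 0.0001°.
N–S: 0.0001° × 111195 m/° = 11.1195 m.
Longitude error → 0.0001 × 111195 × cos 80.471° = 0.0001 × 111195 × 0.1655 ≈ 1.8408 m.
Combining orthogonally: (11.1195² + 1.8408²)^½ ≈ 11.2708 m.

11 metres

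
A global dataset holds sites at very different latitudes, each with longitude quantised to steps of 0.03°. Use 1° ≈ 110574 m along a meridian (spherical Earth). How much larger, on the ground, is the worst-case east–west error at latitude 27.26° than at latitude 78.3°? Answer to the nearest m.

With a 0.03° grid the true value lies within half a step, ±0.03°/2 = ±0.015°, of the stored one.
Error at 27.26° = 0.015° × 110574 × cos 27.26° ≈ 1658.6 × 0.8889 = 1474.4 m.
Error at 78.3° = 0.015° × 110574 × cos 78.3° ≈ 1658.6 × 0.2028 = 336.35 m.
Difference: 1474.4 − 336.35 = 1138.1 m.

1138 m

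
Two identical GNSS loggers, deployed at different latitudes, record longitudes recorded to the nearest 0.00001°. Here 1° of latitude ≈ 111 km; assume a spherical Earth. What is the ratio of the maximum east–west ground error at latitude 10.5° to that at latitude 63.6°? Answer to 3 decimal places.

Rounding to 5 decimal places leaves the longitude within ±5e-06° of the true value.
Error at 10.5° = 5e-06° × 111000 × cos 10.5° ≈ 0.555 × 0.9833 = 0.54571 m.
Error at 63.6° = 5e-06° × 111000 × cos 63.6° ≈ 0.555 × 0.4446 = 0.24677 m.
The ratio reduces to cos 10.5° / cos 63.6° = 0.9833/0.4446 ≈ 2.2114.

2.211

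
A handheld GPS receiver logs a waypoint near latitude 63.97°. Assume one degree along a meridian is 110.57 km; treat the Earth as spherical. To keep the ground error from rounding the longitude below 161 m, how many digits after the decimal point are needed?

At 63.97° one degree of longitude covers 110570 × cos 63.97° ≈ 110570 × 0.4388 ≈ 48522.7 m.
With N decimal places the half-ulp bound is 0.5·10⁻ᴺ°, or 0.5·10⁻ᴺ × 48522.7 m on the ground.
Need 0.5 × 48522.7 × 10⁻ᴺ ≤ 161 → 10⁻ᴺ ≤ 6.636e-03, so N ≥ 2.18.
N = 2 would give 243 m (too coarse); N = 3 gives 24.3 m ≤ 161 m.

3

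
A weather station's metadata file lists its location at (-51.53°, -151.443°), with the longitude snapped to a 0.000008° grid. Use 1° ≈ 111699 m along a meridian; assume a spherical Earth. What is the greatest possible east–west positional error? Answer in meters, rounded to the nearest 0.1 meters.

0.3 meters

With a 0.000008° grid the true value lies within half a step, ±0.000008°/2 = ±4e-06°, of the stored one.
One degree of longitude at 51.53° is 111699 × cos 51.53° ≈ 111699 × 0.6221 = 69488.5 m.
East–west error: 4e-06° × 69488.5 m/° ≈ 0.277954 m.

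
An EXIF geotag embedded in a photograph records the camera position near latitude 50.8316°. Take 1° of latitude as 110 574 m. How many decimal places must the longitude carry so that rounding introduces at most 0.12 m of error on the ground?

At 50.8316° one degree of longitude covers 110574 × cos 50.8316° ≈ 110574 × 0.6316 ≈ 69838.7 m.
Rounding to N decimal places gives at most 0.5 × 10⁻ᴺ degrees of error, i.e. 0.5 × 10⁻ᴺ × 69838.7 m.
Setting 34919.4 × 10⁻ᴺ ≤ 0.12 gives 10ᴺ ≥ 2.91e+05, i.e. N ≥ 5.46.
N = 5 would give 0.349 m (too coarse); N = 6 gives 0.0349 m ≤ 0.12 m.

6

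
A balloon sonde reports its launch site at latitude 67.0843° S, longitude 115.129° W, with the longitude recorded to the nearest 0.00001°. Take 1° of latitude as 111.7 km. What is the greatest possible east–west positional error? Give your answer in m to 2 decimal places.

Rounding to 5 decimal places leaves the longitude within ±5e-06° of the true value.
At latitude 67.0843° a degree of longitude spans 111700 m × cos 67.0843° = 111700 × 0.3894 ≈ 43493.3 m.
So at most 5e-06° × 43493.3 ≈ 0.217467 m east–west.

0.22 m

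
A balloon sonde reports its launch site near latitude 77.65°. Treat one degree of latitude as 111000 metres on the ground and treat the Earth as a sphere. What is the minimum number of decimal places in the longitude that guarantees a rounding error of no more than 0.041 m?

At 77.65° one degree of longitude covers 111000 × cos 77.65° ≈ 111000 × 0.2139 ≈ 23741 m.
Rounding to N decimal places gives at most 0.5 × 10⁻ᴺ degrees of error, i.e. 0.5 × 10⁻ᴺ × 23741 m.
Need 0.5 × 23741 × 10⁻ᴺ ≤ 0.041 → 10⁻ᴺ ≤ 3.454e-06, so N ≥ 5.46.
N = 5 would give 0.119 m (too coarse); N = 6 gives 0.0119 m ≤ 0.041 m.

6 decimal places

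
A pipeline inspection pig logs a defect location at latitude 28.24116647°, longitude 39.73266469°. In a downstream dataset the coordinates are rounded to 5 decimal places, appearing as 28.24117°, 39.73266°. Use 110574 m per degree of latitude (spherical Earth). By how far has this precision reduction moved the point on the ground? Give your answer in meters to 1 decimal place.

0.6 meters

The latitude changed by -0.00000353° and the longitude by +0.00000469°.
North–south shift: -0.00000353 × 110574 = -0.390326 m.
E–W at 28.2412°: 0.00000469° × 110574 × cos 28.2412° = 0.00000469 × 110574 × 0.8810 ≈ 0.456861 m.
Combined displacement = (0.390326² + 0.456861²)^½ ≈ 0.600896 m.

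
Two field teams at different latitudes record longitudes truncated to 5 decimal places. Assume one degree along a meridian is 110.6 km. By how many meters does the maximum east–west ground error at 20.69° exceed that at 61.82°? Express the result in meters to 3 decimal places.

Truncating at 5 decimal places can drop up to a full unit in the last place, so the longitude may be off by as much as 1e-05°.
At 20.69°: 1e-05° × 110600 × cos 20.69° = 1e-05 × 110600 × 0.9355 ≈ 1.0347 m.
Error at 61.82° = 1e-05° × 110600 × cos 61.82° ≈ 1.106 × 0.4722 = 0.5223 m.
Difference: 1.0347 − 0.5223 = 0.51237 m.

0.512 meters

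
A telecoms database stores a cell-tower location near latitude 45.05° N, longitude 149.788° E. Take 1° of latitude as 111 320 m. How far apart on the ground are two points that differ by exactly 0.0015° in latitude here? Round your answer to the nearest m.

167 m

Along a meridian 0.0015° is 0.0015 × 111320 = 166.98 m.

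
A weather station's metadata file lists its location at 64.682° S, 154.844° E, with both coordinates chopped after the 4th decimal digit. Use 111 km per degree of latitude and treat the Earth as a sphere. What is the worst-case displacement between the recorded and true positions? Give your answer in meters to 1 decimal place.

12.1 meters

Truncating at 4 decimal places can drop up to a full unit in the last place, so each coordinate may be off by as much as 0.0001°.
N–S: 0.0001° × 111000 m/° = 11.1 m.
Longitude error → 0.0001 × 111000 × cos 64.682° = 0.0001 × 111000 × 0.4276 ≈ 4.74682 m.
Worst case both components are at the extreme and orthogonal: √(11.1² + 4.74682²) ≈ 12.0724 m.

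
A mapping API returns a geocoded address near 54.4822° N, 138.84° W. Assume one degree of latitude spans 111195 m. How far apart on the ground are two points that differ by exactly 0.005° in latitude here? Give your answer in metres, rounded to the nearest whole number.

0.005° × 111195 m/° = 555.975 m.

556 metres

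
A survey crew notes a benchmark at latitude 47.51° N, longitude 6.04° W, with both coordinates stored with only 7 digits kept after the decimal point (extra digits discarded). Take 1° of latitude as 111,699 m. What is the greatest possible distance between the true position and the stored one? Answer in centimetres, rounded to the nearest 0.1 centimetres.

Truncating at 7 decimal places can drop up to a full unit in the last place, so each coordinate may be off by as much as 1e-07°.
North–south component: 1e-07° × 111699 = 0.0111699 m.
Longitude error → 1e-07 × 111699 × cos 47.51° = 1e-07 × 111699 × 0.6755 ≈ 0.00754484 m.
Combining orthogonally: (0.0111699² + 0.00754484²)^½ ≈ 0.0134793 m.
That is 0.0134793 m = 1.3479 cm.

1.3 centimetres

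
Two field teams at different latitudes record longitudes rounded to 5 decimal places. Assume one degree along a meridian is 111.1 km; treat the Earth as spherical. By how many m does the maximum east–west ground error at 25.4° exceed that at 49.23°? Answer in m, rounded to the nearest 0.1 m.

Rounding to 5 decimal places leaves the longitude within ±5e-06° of the true value.
Error at 25.4° = 5e-06° × 111100 × cos 25.4° ≈ 0.5555 × 0.9033 = 0.5018 m.
Error at 49.23° = 5e-06° × 111100 × cos 49.23° ≈ 0.5555 × 0.6530 = 0.36275 m.
So the lower-latitude error exceeds the higher by 0.5018 − 0.36275 = 0.13905 m.

0.1 m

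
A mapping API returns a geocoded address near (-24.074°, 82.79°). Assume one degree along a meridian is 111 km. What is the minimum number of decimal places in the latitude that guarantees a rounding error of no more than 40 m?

One degree of latitude covers 111000 m.
N decimal places → at most half a unit in the last place, 0.5 × 10⁻ᴺ° = 111000/2 × 10⁻ᴺ m.
Need 0.5 × 111000 × 10⁻ᴺ ≤ 40 → 10⁻ᴺ ≤ 7.207e-04, so N ≥ 3.14.
So 4 decimal places suffice (5.55 m); 3 would allow up to 55.5 m.

4 decimal places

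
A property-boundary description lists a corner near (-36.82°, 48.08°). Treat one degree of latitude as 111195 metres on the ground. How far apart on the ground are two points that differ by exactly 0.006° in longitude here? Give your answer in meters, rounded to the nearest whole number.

534 meters

0.006° of longitude at 36.82° is 0.006 × 111195 × cos 36.82° ≈ 0.006 × 89014.1 = 534.084 m.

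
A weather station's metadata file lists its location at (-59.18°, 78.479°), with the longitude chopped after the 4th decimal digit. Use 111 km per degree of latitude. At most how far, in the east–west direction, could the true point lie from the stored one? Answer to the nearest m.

6 m

Truncating at 4 decimal places can drop up to a full unit in the last place, so the longitude may be off by as much as 0.0001°.
Parallels shrink by cos φ, so at 59.18° a degree of longitude is 111000 × 0.5123 ≈ 56870 m.
So at most 0.0001° × 56870 ≈ 5.687 m east–west.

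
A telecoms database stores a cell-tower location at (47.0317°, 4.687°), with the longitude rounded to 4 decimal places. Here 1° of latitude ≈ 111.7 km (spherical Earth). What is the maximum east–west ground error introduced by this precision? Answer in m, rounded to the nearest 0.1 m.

Rounding to 4 decimal places leaves the longitude within ±5e-05° of the true value.
Parallels shrink by cos φ, so at 47.0317° a degree of longitude is 111700 × 0.6816 ≈ 76134 m.
East–west error: 5e-05° × 76134 m/° ≈ 3.8067 m.

3.8 m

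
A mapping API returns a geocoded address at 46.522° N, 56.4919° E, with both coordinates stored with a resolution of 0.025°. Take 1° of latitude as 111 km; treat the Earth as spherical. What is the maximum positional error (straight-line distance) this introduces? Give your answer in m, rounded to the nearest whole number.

1684 m

With a 0.025° grid the true value lies within half a step, ±0.025°/2 = ±0.0125°, of the stored one.
N–S: 0.0125° × 111000 m/° = 1387.5 m.
Longitude error → 0.0125 × 111000 × cos 46.522° = 0.0125 × 111000 × 0.6881 ≈ 954.705 m.
The two errors are perpendicular, so the maximum displacement is √(1387.5² + 954.705²) ≈ 1684.23 m.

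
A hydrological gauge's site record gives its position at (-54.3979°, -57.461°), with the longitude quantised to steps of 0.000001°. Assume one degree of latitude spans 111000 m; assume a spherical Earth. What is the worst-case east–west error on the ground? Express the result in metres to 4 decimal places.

With a 0.000001° grid the true value lies within half a step, ±0.000001°/2 = ±5e-07°, of the stored one.
At latitude 54.3979° a degree of longitude spans 111000 m × cos 54.3979° = 111000 × 0.5822 ≈ 64619 m.
So at most 5e-07° × 64619 ≈ 0.0323095 m east–west.

0.0323 metres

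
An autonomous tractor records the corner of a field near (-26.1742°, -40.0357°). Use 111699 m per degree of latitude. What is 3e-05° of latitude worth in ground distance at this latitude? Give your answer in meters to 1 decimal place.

Along a meridian 3e-05° is 3e-05 × 111699 = 3.35097 m.

3.4 meters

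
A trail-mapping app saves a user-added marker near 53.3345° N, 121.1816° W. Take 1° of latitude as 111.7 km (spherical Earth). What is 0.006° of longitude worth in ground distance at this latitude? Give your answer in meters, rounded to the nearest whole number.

At 53.3345° a degree of longitude is 111700 × cos 53.3345° ≈ 66700.8 m, so 0.006° corresponds to 400.205 m.

400 meters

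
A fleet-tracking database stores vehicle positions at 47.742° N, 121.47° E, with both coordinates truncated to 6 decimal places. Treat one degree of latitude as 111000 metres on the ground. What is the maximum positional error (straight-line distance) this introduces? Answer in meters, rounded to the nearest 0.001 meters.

Truncating at 6 decimal places can drop up to a full unit in the last place, so each coordinate may be off by as much as 1e-06°.
N–S: 1e-06° × 111000 m/° = 0.111 m.
East–west component at 47.742°: 1e-06° × 111000 × cos 47.742° ≈ 1e-06 × 74644.2 ≈ 0.0746442 m.
Worst case both components are at the extreme and orthogonal: √(0.111² + 0.0746442²) ≈ 0.133764 m.

0.134 meters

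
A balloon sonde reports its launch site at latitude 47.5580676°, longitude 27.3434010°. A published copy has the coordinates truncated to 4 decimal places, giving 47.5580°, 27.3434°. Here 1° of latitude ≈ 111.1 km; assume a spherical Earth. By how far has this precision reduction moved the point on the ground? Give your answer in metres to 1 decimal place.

7.5 metres

Δlat = 47.5580676 − 47.5580 = +0.0000676°; Δlon = 27.3434010 − 27.3434 = +0.0000010°.
N–S: 0.0000676° × 111100 m/° = 7.51036 m.
East–west at this latitude: 0.0000010° × 111100 × cos 47.558° ≈ 0.0000010 × 74975.1 = 0.0749751 m.
Hypotenuse of the two orthogonal shifts: √(7.51036² + 0.0749751²) = 7.51073 m.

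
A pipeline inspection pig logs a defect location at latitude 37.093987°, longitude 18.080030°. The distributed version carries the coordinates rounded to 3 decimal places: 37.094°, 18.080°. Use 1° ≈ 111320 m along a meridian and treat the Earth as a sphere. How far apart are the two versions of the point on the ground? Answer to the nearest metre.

Δlat = 37.093987 − 37.094 = -0.000013°; Δlon = 18.080030 − 18.080 = +0.000030°.
North–south shift: -0.000013 × 111320 = -1.44716 m.
East–west at this latitude: 0.000030° × 111320 × cos 37.094° ≈ 0.000030 × 88794.1 = 2.66382 m.
Combined displacement = (1.44716² + 2.66382²)^½ ≈ 3.03154 m.

3 metres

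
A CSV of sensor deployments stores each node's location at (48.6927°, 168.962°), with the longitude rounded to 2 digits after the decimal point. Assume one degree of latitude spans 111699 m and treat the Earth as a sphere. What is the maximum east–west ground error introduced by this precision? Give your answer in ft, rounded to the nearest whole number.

Rounding to 2 decimal places leaves the longitude within ±0.005° of the true value.
One degree of longitude at 48.6927° is 111699 × cos 48.6927° ≈ 111699 × 0.6601 = 73732.2 m.
Maximum E–W displacement: 0.005 × 73732.2 = 368.661 m.
Converting: 368.661 m × 3.2808 ft/m ≈ 1209.5 ft.

1210 ft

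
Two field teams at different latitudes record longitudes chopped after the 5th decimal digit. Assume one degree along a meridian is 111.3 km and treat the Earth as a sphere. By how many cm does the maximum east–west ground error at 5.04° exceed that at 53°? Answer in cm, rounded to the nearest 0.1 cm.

43.9 cm

Truncating at 5 decimal places can drop up to a full unit in the last place, so the longitude may be off by as much as 1e-05°.
At 5.04°: 1e-05° × 111300 × cos 5.04° = 1e-05 × 111300 × 0.9961 ≈ 1.1087 m.
Error at 53° = 1e-05° × 111300 × cos 53° ≈ 1.113 × 0.6018 = 0.66982 m.
Difference: 1.1087 − 0.66982 = 0.43888 m.
That is 0.438877 m = 43.888 cm.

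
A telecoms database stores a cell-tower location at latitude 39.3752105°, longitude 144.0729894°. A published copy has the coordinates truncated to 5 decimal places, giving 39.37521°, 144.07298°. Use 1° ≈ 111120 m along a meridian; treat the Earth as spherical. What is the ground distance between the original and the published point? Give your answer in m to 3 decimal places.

0.809 m

The latitude changed by +0.0000005° and the longitude by +0.0000094°.
N–S: 0.0000005° × 111120 m/° = 0.05556 m.
E–W at 39.3752°: 0.0000094° × 111120 × cos 39.3752° = 0.0000094 × 111120 × 0.7730 ≈ 0.807429 m.
Distance: √(0.05556² + 0.807429²) ≈ 0.809338 m.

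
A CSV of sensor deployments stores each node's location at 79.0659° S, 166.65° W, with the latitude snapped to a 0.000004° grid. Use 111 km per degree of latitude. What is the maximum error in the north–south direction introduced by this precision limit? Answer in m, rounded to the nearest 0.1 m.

0.2 m

With a 0.000004° grid the true value lies within half a step, ±0.000004°/2 = ±2e-06°, of the stored one.
So the N–S error is at most 2e-06 × 111000 = 0.222 m.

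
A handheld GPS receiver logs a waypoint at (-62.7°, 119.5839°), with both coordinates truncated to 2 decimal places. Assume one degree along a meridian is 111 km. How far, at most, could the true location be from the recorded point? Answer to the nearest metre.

1221 metres

Truncating at 2 decimal places can drop up to a full unit in the last place, so each coordinate may be off by as much as 0.01°.
North–south component: 0.01° × 111000 = 1110 m.
E–W at 62.7°: 0.01° × 111000 × cos 62.7° = 0.01 × 111000 × 0.4586 ≈ 509.101 m.
Worst case both components are at the extreme and orthogonal: √(1110² + 509.101²) ≈ 1221.18 m.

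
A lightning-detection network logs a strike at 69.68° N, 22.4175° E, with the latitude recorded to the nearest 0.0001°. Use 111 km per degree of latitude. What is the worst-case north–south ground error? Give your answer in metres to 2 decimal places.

Rounding to 4 decimal places leaves the latitude within ±5e-05° of the true value.
Along the meridian that is 5e-05° × 111000 m/° = 5.55 m.

5.55 metres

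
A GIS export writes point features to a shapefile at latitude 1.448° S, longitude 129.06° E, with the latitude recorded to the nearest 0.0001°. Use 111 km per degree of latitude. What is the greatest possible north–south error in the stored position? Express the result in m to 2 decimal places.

5.55 m

Rounding to 4 decimal places leaves the latitude within ±5e-05° of the true value.
North–south distance: 5e-05° × 111000 m/° = 5.55 m.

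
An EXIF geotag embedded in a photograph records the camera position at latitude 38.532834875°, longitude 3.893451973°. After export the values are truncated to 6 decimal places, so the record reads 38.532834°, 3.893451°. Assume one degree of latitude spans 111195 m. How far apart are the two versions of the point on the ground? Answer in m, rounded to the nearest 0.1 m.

0.1 m

The latitude changed by +0.000000875° and the longitude by +0.000000973°.
North–south shift: 0.000000875 × 111195 = 0.0972956 m.
East–west at this latitude: 0.000000973° × 111195 × cos 38.5328° ≈ 0.000000973 × 86982.4 = 0.0846339 m.
Combined displacement = (0.0972956² + 0.0846339²)^½ ≈ 0.128955 m.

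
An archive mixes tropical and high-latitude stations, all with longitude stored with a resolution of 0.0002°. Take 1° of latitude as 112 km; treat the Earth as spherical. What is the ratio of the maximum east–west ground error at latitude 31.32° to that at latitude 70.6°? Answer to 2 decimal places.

With a 0.0002° grid the true value lies within half a step, ±0.0002°/2 = ±0.0001°, of the stored one.
Error at 31.32° = 0.0001° × 112000 × cos 31.32° ≈ 11.2 × 0.8543 = 9.5679 m.
At 70.6°: 0.0001° × 112000 × cos 70.6° = 0.0001 × 112000 × 0.3322 ≈ 3.7202 m.
The ratio reduces to cos 31.32° / cos 70.6° = 0.8543/0.3322 ≈ 2.5719.

2.57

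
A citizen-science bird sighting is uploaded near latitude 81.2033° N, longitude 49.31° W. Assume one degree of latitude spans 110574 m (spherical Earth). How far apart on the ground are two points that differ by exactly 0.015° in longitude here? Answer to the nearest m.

254 m

0.015° of longitude at 81.2033° is 0.015 × 110574 × cos 81.2033° ≈ 0.015 × 16910 = 253.649 m.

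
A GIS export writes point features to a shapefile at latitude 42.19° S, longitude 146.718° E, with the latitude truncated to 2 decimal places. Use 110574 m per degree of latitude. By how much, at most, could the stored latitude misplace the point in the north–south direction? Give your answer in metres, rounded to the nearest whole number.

Truncating at 2 decimal places can drop up to a full unit in the last place, so the latitude may be off by as much as 0.01°.
North–south distance: 0.01° × 110574 m/° = 1105.74 m.

1106 metres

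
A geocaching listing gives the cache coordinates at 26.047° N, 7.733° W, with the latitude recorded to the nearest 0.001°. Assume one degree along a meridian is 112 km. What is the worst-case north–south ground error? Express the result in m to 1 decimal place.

56.0 m

Rounding to 3 decimal places leaves the latitude within ±0.0005° of the true value.
So the N–S error is at most 0.0005 × 112000 = 56 m.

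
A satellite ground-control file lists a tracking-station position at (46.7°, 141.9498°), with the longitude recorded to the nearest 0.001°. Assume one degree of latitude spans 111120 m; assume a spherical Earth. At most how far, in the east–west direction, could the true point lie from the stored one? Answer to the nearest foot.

125 feet

Rounding to 3 decimal places leaves the longitude within ±0.0005° of the true value.
One degree of longitude at 46.7° is 111120 × cos 46.7° ≈ 111120 × 0.6858 = 76208.1 m.
East–west error: 0.0005° × 76208.1 m/° ≈ 38.1041 m.
In feet: 38.1041 m ÷ 0.3048 ≈ 125.01 ft.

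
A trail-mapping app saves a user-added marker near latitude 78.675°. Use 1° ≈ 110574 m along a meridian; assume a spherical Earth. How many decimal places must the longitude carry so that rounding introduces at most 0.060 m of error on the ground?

6

At 78.675° one degree of longitude covers 110574 × cos 78.675° ≈ 110574 × 0.1964 ≈ 21713.9 m.
With N decimal places the half-ulp bound is 0.5·10⁻ᴺ°, or 0.5·10⁻ᴺ × 21713.9 m on the ground.
Need 0.5 × 21713.9 × 10⁻ᴺ ≤ 0.060 → 10⁻ᴺ ≤ 5.526e-06, so N ≥ 5.26.
At 5 places the error can reach 0.109 m, but 6 places keeps it to 0.0109 m.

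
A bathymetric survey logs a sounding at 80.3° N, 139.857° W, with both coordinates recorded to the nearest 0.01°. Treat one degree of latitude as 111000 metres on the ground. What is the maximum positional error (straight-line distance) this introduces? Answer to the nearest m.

563 m

Rounding to 2 decimal places leaves each coordinate within ±0.005° of the true value.
N–S: 0.005° × 111000 m/° = 555 m.
E–W at 80.3°: 0.005° × 111000 × cos 80.3° = 0.005 × 111000 × 0.1685 ≈ 93.5116 m.
Worst case both components are at the extreme and orthogonal: √(555² + 93.5116²) ≈ 562.823 m.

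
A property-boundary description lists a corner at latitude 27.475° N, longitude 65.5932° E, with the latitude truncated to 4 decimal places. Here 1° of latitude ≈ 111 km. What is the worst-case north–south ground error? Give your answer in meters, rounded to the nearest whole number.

11 meters

Truncating at 4 decimal places can drop up to a full unit in the last place, so the latitude may be off by as much as 0.0001°.
Along the meridian that is 0.0001° × 111000 m/° = 11.1 m.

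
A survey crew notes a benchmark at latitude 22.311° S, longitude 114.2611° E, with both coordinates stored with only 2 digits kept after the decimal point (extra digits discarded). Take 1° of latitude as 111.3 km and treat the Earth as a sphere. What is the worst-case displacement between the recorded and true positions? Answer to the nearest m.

Truncating at 2 decimal places can drop up to a full unit in the last place, so each coordinate may be off by as much as 0.01°.
Latitude error → 0.01 × 111300 = 1113 m along the meridian.
East–west component at 22.311°: 0.01° × 111300 × cos 22.311° ≈ 0.01 × 102968 ≈ 1029.68 m.
The two errors are perpendicular, so the maximum displacement is √(1113² + 1029.68²) ≈ 1516.25 m.

1516 m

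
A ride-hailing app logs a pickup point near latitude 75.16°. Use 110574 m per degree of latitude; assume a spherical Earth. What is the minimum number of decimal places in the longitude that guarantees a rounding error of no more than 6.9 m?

4

At 75.16° one degree of longitude covers 110574 × cos 75.16° ≈ 110574 × 0.2561 ≈ 28320.3 m.
Rounding to N decimal places gives at most 0.5 × 10⁻ᴺ degrees of error, i.e. 0.5 × 10⁻ᴺ × 28320.3 m.
Setting 14160.1 × 10⁻ᴺ ≤ 6.9 gives 10ᴺ ≥ 2052, i.e. N ≥ 3.31.
So 4 decimal places suffice (1.42 m); 3 would allow up to 14.2 m.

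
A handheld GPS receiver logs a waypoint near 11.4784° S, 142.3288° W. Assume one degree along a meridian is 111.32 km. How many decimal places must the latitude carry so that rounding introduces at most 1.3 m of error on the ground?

One degree of latitude covers 111320 m.
With N decimal places the half-ulp bound is 0.5·10⁻ᴺ°, or 0.5·10⁻ᴺ × 111320 m on the ground.
Setting 55660 × 10⁻ᴺ ≤ 1.3 gives 10ᴺ ≥ 4.282e+04, i.e. N ≥ 4.63.
So 5 decimal places suffice (0.557 m); 4 would allow up to 5.57 m.

5 decimal places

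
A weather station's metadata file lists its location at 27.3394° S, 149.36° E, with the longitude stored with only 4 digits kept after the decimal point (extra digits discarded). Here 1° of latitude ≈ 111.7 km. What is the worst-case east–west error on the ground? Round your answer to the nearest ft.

Truncating at 4 decimal places can drop up to a full unit in the last place, so the longitude may be off by as much as 0.0001°.
At latitude 27.3394° a degree of longitude spans 111700 m × cos 27.3394° = 111700 × 0.8883 ≈ 99223.3 m.
East–west error: 0.0001° × 99223.3 m/° ≈ 9.92233 m.
In feet: 9.92233 m ÷ 0.3048 ≈ 32.554 ft.

33 ft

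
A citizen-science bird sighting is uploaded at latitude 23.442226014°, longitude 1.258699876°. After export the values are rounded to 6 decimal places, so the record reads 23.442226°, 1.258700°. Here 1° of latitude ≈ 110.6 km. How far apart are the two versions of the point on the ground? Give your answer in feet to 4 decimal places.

0.0416 feet

Δlat = 23.442226014 − 23.442226 = +0.000000014°; Δlon = 1.258699876 − 1.258700 = -0.000000124°.
North–south shift: 0.000000014 × 110600 = 0.0015484 m.
E–W at 23.4422°: -0.000000124° × 110600 × cos 23.4422° = -0.000000124 × 110600 × 0.9175 ≈ -0.0125824 m.
Combined displacement = (0.0015484² + 0.0125824²)^½ ≈ 0.0126774 m.
In feet: 0.0126774 m ÷ 0.3048 ≈ 0.041592 ft.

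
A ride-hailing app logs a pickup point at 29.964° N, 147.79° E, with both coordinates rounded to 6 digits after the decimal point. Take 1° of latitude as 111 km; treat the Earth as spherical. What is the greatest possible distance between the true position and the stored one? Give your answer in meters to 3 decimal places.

Rounding to 6 decimal places leaves each coordinate within ±5e-07° of the true value.
N–S: 5e-07° × 111000 m/° = 0.0555 m.
E–W at 29.964°: 5e-07° × 111000 × cos 29.964° = 5e-07 × 111000 × 0.8663 ≈ 0.0480818 m.
Combining orthogonally: (0.0555² + 0.0480818²)^½ ≈ 0.073431 m.

0.073 meters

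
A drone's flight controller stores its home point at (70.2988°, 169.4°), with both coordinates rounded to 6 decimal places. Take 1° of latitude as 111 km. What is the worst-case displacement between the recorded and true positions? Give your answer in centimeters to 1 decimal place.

Rounding to 6 decimal places leaves each coordinate within ±5e-07° of the true value.
N–S: 5e-07° × 111000 m/° = 0.0555 m.
Longitude error → 5e-07 × 111000 × cos 70.2988° = 5e-07 × 111000 × 0.3371 ≈ 0.0187099 m.
Worst case both components are at the extreme and orthogonal: √(0.0555² + 0.0187099²) ≈ 0.0585688 m.
That is 0.0585688 m = 5.8569 cm.

5.9 centimeters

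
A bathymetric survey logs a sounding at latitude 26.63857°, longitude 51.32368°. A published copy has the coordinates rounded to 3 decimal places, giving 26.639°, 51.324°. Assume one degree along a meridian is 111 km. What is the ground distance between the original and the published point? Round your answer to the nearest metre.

57 metres

Δlat = 26.63857 − 26.639 = -0.00043°; Δlon = 51.32368 − 51.324 = -0.00032°.
N–S: -0.00043° × 111000 m/° = -47.73 m.
E–W at 26.639°: -0.00032° × 111000 × cos 26.639° = -0.00032 × 111000 × 0.8938 ≈ -31.7495 m.
Distance: √(47.73² + 31.7495²) ≈ 57.3253 m.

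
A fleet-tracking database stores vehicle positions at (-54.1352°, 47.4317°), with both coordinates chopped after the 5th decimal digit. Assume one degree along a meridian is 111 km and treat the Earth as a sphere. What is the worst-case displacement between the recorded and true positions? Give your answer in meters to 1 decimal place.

Truncating at 5 decimal places can drop up to a full unit in the last place, so each coordinate may be off by as much as 1e-05°.
North–south component: 1e-05° × 111000 = 1.11 m.
East–west component at 54.1352°: 1e-05° × 111000 × cos 54.1352° ≈ 1e-05 × 65032.1 ≈ 0.650321 m.
Combining orthogonally: (1.11² + 0.650321²)^½ ≈ 1.28647 m.

1.3 meters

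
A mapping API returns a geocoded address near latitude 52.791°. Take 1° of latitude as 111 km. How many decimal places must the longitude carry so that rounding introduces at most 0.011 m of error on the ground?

7

At 52.791° one degree of longitude covers 111000 × cos 52.791° ≈ 111000 × 0.6047 ≈ 67124.4 m.
N decimal places → at most half a unit in the last place, 0.5 × 10⁻ᴺ° = 67124.4/2 × 10⁻ᴺ m.
Need 0.5 × 67124.4 × 10⁻ᴺ ≤ 0.011 → 10⁻ᴺ ≤ 3.277e-07, so N ≥ 6.48.
At 6 places the error can reach 0.0336 m, but 7 places keeps it to 0.00336 m.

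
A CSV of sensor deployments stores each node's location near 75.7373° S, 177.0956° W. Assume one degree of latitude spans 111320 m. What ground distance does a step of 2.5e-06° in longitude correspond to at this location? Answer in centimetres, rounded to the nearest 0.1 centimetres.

6.9 centimetres

At 75.7373° a degree of longitude is 111320 × cos 75.7373° ≈ 27425.7 m, so 2.5e-06° corresponds to 0.0685642 m.
That is 0.0685642 m = 6.8564 cm.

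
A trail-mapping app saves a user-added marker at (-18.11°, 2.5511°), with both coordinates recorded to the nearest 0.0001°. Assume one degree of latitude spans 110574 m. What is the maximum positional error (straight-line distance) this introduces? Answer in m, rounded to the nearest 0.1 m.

7.6 m

Rounding to 4 decimal places leaves each coordinate within ±5e-05° of the true value.
North–south component: 5e-05° × 110574 = 5.5287 m.
E–W at 18.11°: 5e-05° × 110574 × cos 18.11° = 5e-05 × 110574 × 0.9505 ≈ 5.25482 m.
Worst case both components are at the extreme and orthogonal: √(5.5287² + 5.25482²) ≈ 7.62756 m.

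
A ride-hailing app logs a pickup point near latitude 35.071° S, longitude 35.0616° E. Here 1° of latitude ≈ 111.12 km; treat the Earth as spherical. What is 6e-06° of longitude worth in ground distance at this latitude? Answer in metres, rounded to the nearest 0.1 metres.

0.5 metres

6e-06° of longitude at 35.071° is 6e-06 × 111120 × cos 35.071° ≈ 6e-06 × 90945.1 = 0.545671 m.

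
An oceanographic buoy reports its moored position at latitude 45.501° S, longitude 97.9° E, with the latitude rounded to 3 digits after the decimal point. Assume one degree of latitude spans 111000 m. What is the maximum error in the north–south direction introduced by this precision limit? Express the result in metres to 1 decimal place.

Rounding to 3 decimal places leaves the latitude within ±0.0005° of the true value.
Along the meridian that is 0.0005° × 111000 m/° = 55.5 m.

55.5 metres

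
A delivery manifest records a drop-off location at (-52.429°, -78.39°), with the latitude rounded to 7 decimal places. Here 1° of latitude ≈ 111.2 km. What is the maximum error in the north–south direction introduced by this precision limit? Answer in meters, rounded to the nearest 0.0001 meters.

Rounding to 7 decimal places leaves the latitude within ±5e-08° of the true value.
Along the meridian that is 5e-08° × 111200 m/° = 0.00556 m.

0.0056 meters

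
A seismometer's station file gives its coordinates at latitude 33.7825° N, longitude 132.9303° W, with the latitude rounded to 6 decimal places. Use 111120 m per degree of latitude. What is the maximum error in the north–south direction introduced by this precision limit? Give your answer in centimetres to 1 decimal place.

Rounding to 6 decimal places leaves the latitude within ±5e-07° of the true value.
North–south distance: 5e-07° × 111120 m/° = 0.05556 m.
That is 0.05556 m = 5.556 cm.

5.6 centimetres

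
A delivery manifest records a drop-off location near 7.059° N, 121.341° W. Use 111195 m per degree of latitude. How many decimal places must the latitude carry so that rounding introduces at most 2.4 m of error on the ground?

5

One degree of latitude covers 111195 m.
N decimal places → at most half a unit in the last place, 0.5 × 10⁻ᴺ° = 111195/2 × 10⁻ᴺ m.
Need 0.5 × 111195 × 10⁻ᴺ ≤ 2.4 → 10⁻ᴺ ≤ 4.317e-05, so N ≥ 4.36.
At 4 places the error can reach 5.56 m, but 5 places keeps it to 0.556 m.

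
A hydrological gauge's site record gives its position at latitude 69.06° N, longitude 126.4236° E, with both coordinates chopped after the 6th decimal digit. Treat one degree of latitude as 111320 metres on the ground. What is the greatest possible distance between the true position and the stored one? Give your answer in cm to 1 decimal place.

Truncating at 6 decimal places can drop up to a full unit in the last place, so each coordinate may be off by as much as 1e-06°.
Latitude error → 1e-06 × 111320 = 0.11132 m along the meridian.
E–W at 69.06°: 1e-06° × 111320 × cos 69.06° = 1e-06 × 111320 × 0.3574 ≈ 0.0397847 m.
Combining orthogonally: (0.11132² + 0.0397847²)^½ ≈ 0.118216 m.
That is 0.118216 m = 11.822 cm.

11.8 cm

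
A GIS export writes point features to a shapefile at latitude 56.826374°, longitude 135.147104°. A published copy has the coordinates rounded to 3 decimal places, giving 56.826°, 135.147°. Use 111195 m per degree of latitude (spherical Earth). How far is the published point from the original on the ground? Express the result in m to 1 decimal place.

42.1 m

The latitude changed by +0.000374° and the longitude by +0.000104°.
N–S: 0.000374° × 111195 m/° = 41.5869 m.
East–west at this latitude: 0.000104° × 111195 × cos 56.826° ≈ 0.000104 × 60844.1 = 6.32778 m.
Hypotenuse of the two orthogonal shifts: √(41.5869² + 6.32778²) = 42.0656 m.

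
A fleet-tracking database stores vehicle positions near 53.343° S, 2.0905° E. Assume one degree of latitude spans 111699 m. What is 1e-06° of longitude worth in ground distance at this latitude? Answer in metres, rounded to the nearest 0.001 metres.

0.067 metres

One degree of longitude here spans 111699 × cos 53.343° = 111699 × 0.5970 ≈ 66686.9 m; 1e-06° of that is 0.0666869 m.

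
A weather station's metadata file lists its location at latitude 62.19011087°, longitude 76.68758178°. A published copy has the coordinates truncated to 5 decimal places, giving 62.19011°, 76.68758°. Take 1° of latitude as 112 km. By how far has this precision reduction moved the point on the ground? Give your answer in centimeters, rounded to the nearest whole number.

The latitude changed by +0.00000087° and the longitude by +0.00000178°.
North–south shift: 0.00000087 × 112000 = 0.09744 m.
E–W at 62.1901°: 0.00000178° × 112000 × cos 62.1901° = 0.00000178 × 112000 × 0.4665 ≈ 0.0930093 m.
Hypotenuse of the two orthogonal shifts: √(0.09744² + 0.0930093²) = 0.134704 m.
That is 0.134704 m = 13.47 cm.

13 centimeters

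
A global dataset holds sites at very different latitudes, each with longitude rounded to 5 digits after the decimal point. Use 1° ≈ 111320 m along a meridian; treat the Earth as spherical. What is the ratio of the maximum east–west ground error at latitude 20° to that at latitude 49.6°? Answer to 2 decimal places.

Rounding to 5 decimal places leaves the longitude within ±5e-06° of the true value.
Error at 20° = 5e-06° × 111320 × cos 20° ≈ 0.5566 × 0.9397 = 0.52303 m.
Error at 49.6° = 5e-06° × 111320 × cos 49.6° ≈ 0.5566 × 0.6481 = 0.36074 m.
The ratio reduces to cos 20° / cos 49.6° = 0.9397/0.6481 ≈ 1.4499.

1.45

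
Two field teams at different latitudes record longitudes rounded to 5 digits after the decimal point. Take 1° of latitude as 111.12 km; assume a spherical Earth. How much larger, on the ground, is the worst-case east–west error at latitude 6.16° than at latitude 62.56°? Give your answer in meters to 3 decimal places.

Rounding to 5 decimal places leaves the longitude within ±5e-06° of the true value.
At 6.16°: 5e-06° × 111120 × cos 6.16° = 5e-06 × 111120 × 0.9942 ≈ 0.55239 m.
Error at 62.56° = 5e-06° × 111120 × cos 62.56° ≈ 0.5556 × 0.4608 = 0.25603 m.
Difference: 0.55239 − 0.25603 = 0.29636 m.

0.296 meters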